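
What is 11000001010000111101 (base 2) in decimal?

Sum of powers of 2 for each 1-bit:
2^0 + 2^2 + 2^3 + 2^4 + 2^5 + 2^10 + 2^12 + 2^18 + 2^19
= 1 + 4 + 8 + 16 + 32 + 1024 + 4096 + 262144 + 524288
= 791613



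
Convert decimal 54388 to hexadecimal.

Using repeated division by 16 (digits 10–15 are A–F):
54388 ÷ 16 = 3399 remainder 4
3399 ÷ 16 = 212 remainder 7
212 ÷ 16 = 13 remainder 4
13 ÷ 16 = 0 remainder 13 (D)
Reading remainders bottom to top: D474



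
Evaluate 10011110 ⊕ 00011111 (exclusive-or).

XOR: 1 when bits differ
  10011110
^ 00011111
----------
  10000001
Decimal: 158 ^ 31 = 129



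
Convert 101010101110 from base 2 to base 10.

Sum of powers of 2 for each 1-bit:
2^1 + 2^2 + 2^3 + 2^5 + 2^7 + 2^9 + 2^11
= 2 + 4 + 8 + 32 + 128 + 512 + 2048
= 2734



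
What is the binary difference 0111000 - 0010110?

Method 1 - Direct subtraction (column by column from the right: bit − bit − borrow-in; if negative, add 2 and borrow 1 from the next column):
borrow: 0001100
        0111000
-       0010110
---------------
        0100010

Method 2 - Add two's complement:
Two's complement of 0010110: invert → 1101001, add 1 → 1101010
  0111000
+ 1101010
---------
 10100010  (end carry out of the top bit = 1)
Discarding the end carry: 0100010
Decimal check:
  0111000 = 32 + 16 + 8 = 56
  0010110 = 16 + 4 + 2 = 22
  56 - 22 = 34, and 0100010 = 32 + 2 = 34 ✓



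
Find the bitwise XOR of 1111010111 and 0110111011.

XOR: 1 when bits differ
  1111010111
^ 0110111011
------------
  1001101100
Decimal: 983 ^ 443 = 620



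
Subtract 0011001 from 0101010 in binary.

Method 1 - Direct subtraction (column by column from the right: bit − bit − borrow-in; if negative, add 2 and borrow 1 from the next column):
borrow: 0100010
        0101010
-       0011001
---------------
        0010001

Method 2 - Add two's complement:
Two's complement of 0011001: invert → 1100110, add 1 → 1100111
  0101010
+ 1100111
---------
 10010001  (end carry out of the top bit = 1)
Discarding the end carry: 0010001
Decimal check:
  0101010 = 32 + 8 + 2 = 42
  0011001 = 16 + 8 + 1 = 25
  42 - 25 = 17, and 0010001 = 16 + 1 = 17 ✓



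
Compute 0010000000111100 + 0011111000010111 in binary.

Add column by column from the right: bit + bit + carry-in; write the sum mod 2, carry 1 when the sum is 2 or 3.
carry:  0100000001111000
        0010000000111100
+       0011111000010111
------------------------
       00101111001010011
(the carry out of the leftmost column, 0, becomes the leading bit)
Decimal check:
  0010000000111100 = 8192 + 32 + 16 + 8 + 4 = 8252
  0011111000010111 = 8192 + 4096 + 2048 + 1024 + 512 + 16 + 4 + 2 + 1 = 15895
  8252 + 15895 = 24147, and 00101111001010011 = 16384 + 4096 + 2048 + 1024 + 512 + 64 + 16 + 2 + 1 = 24147 ✓



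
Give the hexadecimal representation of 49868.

Using repeated division by 16 (digits 10–15 are A–F):
49868 ÷ 16 = 3116 remainder 12 (C)
3116 ÷ 16 = 194 remainder 12 (C)
194 ÷ 16 = 12 remainder 2
12 ÷ 16 = 0 remainder 12 (C)
Reading remainders bottom to top: C2CC



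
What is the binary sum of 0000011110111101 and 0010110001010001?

Add column by column from the right: bit + bit + carry-in; write the sum mod 2, carry 1 when the sum is 2 or 3.
carry:  0001111111100010
        0000011110111101
+       0010110001010001
------------------------
       00011010000001110
(the carry out of the leftmost column, 0, becomes the leading bit)
Decimal check:
  0000011110111101 = 1024 + 512 + 256 + 128 + 32 + 16 + 8 + 4 + 1 = 1981
  0010110001010001 = 8192 + 2048 + 1024 + 64 + 16 + 1 = 11345
  1981 + 11345 = 13326, and 00011010000001110 = 8192 + 4096 + 1024 + 8 + 4 + 2 = 13326 ✓



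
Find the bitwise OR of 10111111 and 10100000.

OR: 1 when either bit is 1
  10111111
| 10100000
----------
  10111111
Decimal: 191 | 160 = 191



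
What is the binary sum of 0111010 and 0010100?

Add column by column from the right: bit + bit + carry-in; write the sum mod 2, carry 1 when the sum is 2 or 3.
carry:  1100000
        0111010
+       0010100
---------------
       01001110
(the carry out of the leftmost column, 0, becomes the leading bit)
Decimal check:
  0111010 = 32 + 16 + 8 + 2 = 58
  0010100 = 16 + 4 = 20
  58 + 20 = 78, and 01001110 = 64 + 8 + 4 + 2 = 78 ✓



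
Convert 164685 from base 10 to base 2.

Using repeated division by 2:
164685 ÷ 2 = 82342 remainder 1
82342 ÷ 2 = 41171 remainder 0
41171 ÷ 2 = 20585 remainder 1
20585 ÷ 2 = 10292 remainder 1
10292 ÷ 2 = 5146 remainder 0
5146 ÷ 2 = 2573 remainder 0
2573 ÷ 2 = 1286 remainder 1
1286 ÷ 2 = 643 remainder 0
643 ÷ 2 = 321 remainder 1
321 ÷ 2 = 160 remainder 1
160 ÷ 2 = 80 remainder 0
80 ÷ 2 = 40 remainder 0
40 ÷ 2 = 20 remainder 0
20 ÷ 2 = 10 remainder 0
10 ÷ 2 = 5 remainder 0
5 ÷ 2 = 2 remainder 1
2 ÷ 2 = 1 remainder 0
1 ÷ 2 = 0 remainder 1
Reading remainders bottom to top: 101000001101001101



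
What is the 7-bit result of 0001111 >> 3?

Original: 0001111 (decimal 15)
Shift right by 3 positions
Drop the 3 low bits; fill with zeros on the left
Result: 0000001 (decimal 1)
Equivalent: 15 >> 3 = 15 ÷ 2^3 = 1



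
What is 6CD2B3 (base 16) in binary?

Convert each hex digit to 4 bits:
  6 = 0110
  C = 1100
  D = 1101
  2 = 0010
  B = 1011
  3 = 0011
Concatenate: 011011001101001010110011



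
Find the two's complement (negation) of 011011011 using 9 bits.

Original: 011011011
Step 1 - Invert all bits: 100100100
Step 2 - Add 1: 100100101
Verification: 011011011 + 100100101 = 1000000000; discarding the end carry (carry out of the top bit) leaves the 9-bit value 000000000, as required for x + (-x)



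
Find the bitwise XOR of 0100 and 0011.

XOR: 1 when bits differ
  0100
^ 0011
------
  0111
Decimal: 4 ^ 3 = 7



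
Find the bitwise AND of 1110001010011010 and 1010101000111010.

AND: 1 only when both bits are 1
  1110001010011010
& 1010101000111010
------------------
  1010001000011010
Decimal: 58010 & 43578 = 41498



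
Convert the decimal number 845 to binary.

Using repeated division by 2:
845 ÷ 2 = 422 remainder 1
422 ÷ 2 = 211 remainder 0
211 ÷ 2 = 105 remainder 1
105 ÷ 2 = 52 remainder 1
52 ÷ 2 = 26 remainder 0
26 ÷ 2 = 13 remainder 0
13 ÷ 2 = 6 remainder 1
6 ÷ 2 = 3 remainder 0
3 ÷ 2 = 1 remainder 1
1 ÷ 2 = 0 remainder 1
Reading remainders bottom to top: 1101001101



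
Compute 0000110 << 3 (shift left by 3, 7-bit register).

Original: 0000110 (decimal 6)
Shift left by 3 positions
Append 3 zeros on the right
Result: 0110000 (decimal 48)
Equivalent: 6 << 3 = 6 × 2^3 = 48



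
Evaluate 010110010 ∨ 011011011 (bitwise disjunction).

OR: 1 when either bit is 1
  010110010
| 011011011
-----------
  011111011
Decimal: 178 | 219 = 251



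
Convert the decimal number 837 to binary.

Using repeated division by 2:
837 ÷ 2 = 418 remainder 1
418 ÷ 2 = 209 remainder 0
209 ÷ 2 = 104 remainder 1
104 ÷ 2 = 52 remainder 0
52 ÷ 2 = 26 remainder 0
26 ÷ 2 = 13 remainder 0
13 ÷ 2 = 6 remainder 1
6 ÷ 2 = 3 remainder 0
3 ÷ 2 = 1 remainder 1
1 ÷ 2 = 0 remainder 1
Reading remainders bottom to top: 1101000101



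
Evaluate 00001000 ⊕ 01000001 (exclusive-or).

XOR: 1 when bits differ
  00001000
^ 01000001
----------
  01001001
Decimal: 8 ^ 65 = 73



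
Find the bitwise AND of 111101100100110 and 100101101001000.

AND: 1 only when both bits are 1
  111101100100110
& 100101101001000
-----------------
  100101100000000
Decimal: 31526 & 19272 = 19200



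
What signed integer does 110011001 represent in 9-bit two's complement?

Binary: 110011001
Sign bit: 1 (negative)
Invert: 001100110
Add 1:  001100111
Magnitude: 001100111 = 64 + 32 + 4 + 2 + 1 = 103
Value: -103



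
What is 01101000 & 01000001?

AND: 1 only when both bits are 1
  01101000
& 01000001
----------
  01000000
Decimal: 104 & 65 = 64



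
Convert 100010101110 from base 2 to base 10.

Sum of powers of 2 for each 1-bit:
2^1 + 2^2 + 2^3 + 2^5 + 2^7 + 2^11
= 2 + 4 + 8 + 32 + 128 + 2048
= 2222



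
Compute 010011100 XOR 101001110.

XOR: 1 when bits differ
  010011100
^ 101001110
-----------
  111010010
Decimal: 156 ^ 334 = 466



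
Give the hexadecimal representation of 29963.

Using repeated division by 16 (digits 10–15 are A–F):
29963 ÷ 16 = 1872 remainder 11 (B)
1872 ÷ 16 = 117 remainder 0
117 ÷ 16 = 7 remainder 5
7 ÷ 16 = 0 remainder 7
Reading remainders bottom to top: 750B



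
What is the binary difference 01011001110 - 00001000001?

Method 1 - Direct subtraction (column by column from the right: bit − bit − borrow-in; if negative, add 2 and borrow 1 from the next column):
borrow: 00000000010
        01011001110
-       00001000001
-------------------
        01010001101

Method 2 - Add two's complement:
Two's complement of 00001000001: invert → 11110111110, add 1 → 11110111111
  01011001110
+ 11110111111
-------------
 101010001101  (end carry out of the top bit = 1)
Discarding the end carry: 01010001101
Decimal check:
  01011001110 = 512 + 128 + 64 + 8 + 4 + 2 = 718
  00001000001 = 64 + 1 = 65
  718 - 65 = 653, and 01010001101 = 512 + 128 + 8 + 4 + 1 = 653 ✓



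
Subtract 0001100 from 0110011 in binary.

Method 1 - Direct subtraction (column by column from the right: bit − bit − borrow-in; if negative, add 2 and borrow 1 from the next column):
borrow: 0011000
        0110011
-       0001100
---------------
        0100111

Method 2 - Add two's complement:
Two's complement of 0001100: invert → 1110011, add 1 → 1110100
  0110011
+ 1110100
---------
 10100111  (end carry out of the top bit = 1)
Discarding the end carry: 0100111
Decimal check:
  0110011 = 32 + 16 + 2 + 1 = 51
  0001100 = 8 + 4 = 12
  51 - 12 = 39, and 0100111 = 32 + 4 + 2 + 1 = 39 ✓



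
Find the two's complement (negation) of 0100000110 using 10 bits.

Original: 0100000110
Step 1 - Invert all bits: 1011111001
Step 2 - Add 1: 1011111010
Verification: 0100000110 + 1011111010 = 10000000000; discarding the end carry (carry out of the top bit) leaves the 10-bit value 0000000000, as required for x + (-x)



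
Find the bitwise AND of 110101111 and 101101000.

AND: 1 only when both bits are 1
  110101111
& 101101000
-----------
  100101000
Decimal: 431 & 360 = 296



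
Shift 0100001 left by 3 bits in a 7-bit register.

Original: 0100001 (decimal 33)
Shift left by 3 positions
Append 3 zeros on the right and drop the 3 high bits that overflow the 7-bit width
Result: 0001000 (decimal 8)
Equivalent: 33 << 3 = 33 × 2^3 = 264, truncated to 7 bits = 8



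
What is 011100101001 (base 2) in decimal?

Sum of powers of 2 for each 1-bit:
2^0 + 2^3 + 2^5 + 2^8 + 2^9 + 2^10
= 1 + 8 + 32 + 256 + 512 + 1024
= 1833



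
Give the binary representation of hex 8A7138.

Convert each hex digit to 4 bits:
  8 = 1000
  A = 1010
  7 = 0111
  1 = 0001
  3 = 0011
  8 = 1000
Concatenate: 100010100111000100111000



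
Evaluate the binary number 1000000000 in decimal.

Sum of powers of 2 for each 1-bit:
2^9
= 512
= 512



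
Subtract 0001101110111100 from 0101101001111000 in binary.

Method 1 - Direct subtraction (column by column from the right: bit − bit − borrow-in; if negative, add 2 and borrow 1 from the next column):
borrow: 0111111101111000
        0101101001111000
-       0001101110111100
------------------------
        0011111010111100

Method 2 - Add two's complement:
Two's complement of 0001101110111100: invert → 1110010001000011, add 1 → 1110010001000100
  0101101001111000
+ 1110010001000100
------------------
 10011111010111100  (end carry out of the top bit = 1)
Discarding the end carry: 0011111010111100
Decimal check:
  0101101001111000 = 16384 + 4096 + 2048 + 512 + 64 + 32 + 16 + 8 = 23160
  0001101110111100 = 4096 + 2048 + 512 + 256 + 128 + 32 + 16 + 8 + 4 = 7100
  23160 - 7100 = 16060, and 0011111010111100 = 8192 + 4096 + 2048 + 1024 + 512 + 128 + 32 + 16 + 8 + 4 = 16060 ✓



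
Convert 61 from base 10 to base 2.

Using repeated division by 2:
61 ÷ 2 = 30 remainder 1
30 ÷ 2 = 15 remainder 0
15 ÷ 2 = 7 remainder 1
7 ÷ 2 = 3 remainder 1
3 ÷ 2 = 1 remainder 1
1 ÷ 2 = 0 remainder 1
Reading remainders bottom to top: 111101



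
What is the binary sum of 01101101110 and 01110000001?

Add column by column from the right: bit + bit + carry-in; write the sum mod 2, carry 1 when the sum is 2 or 3.
carry:  11000000000
        01101101110
+       01110000001
-------------------
       011011101111
(the carry out of the leftmost column, 0, becomes the leading bit)
Decimal check:
  01101101110 = 512 + 256 + 64 + 32 + 8 + 4 + 2 = 878
  01110000001 = 512 + 256 + 128 + 1 = 897
  878 + 897 = 1775, and 011011101111 = 1024 + 512 + 128 + 64 + 32 + 8 + 4 + 2 + 1 = 1775 ✓



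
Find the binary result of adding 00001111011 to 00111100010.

Add column by column from the right: bit + bit + carry-in; write the sum mod 2, carry 1 when the sum is 2 or 3.
carry:  01111000100
        00001111011
+       00111100010
-------------------
       001001011101
(the carry out of the leftmost column, 0, becomes the leading bit)
Decimal check:
  00001111011 = 64 + 32 + 16 + 8 + 2 + 1 = 123
  00111100010 = 256 + 128 + 64 + 32 + 2 = 482
  123 + 482 = 605, and 001001011101 = 512 + 64 + 16 + 8 + 4 + 1 = 605 ✓



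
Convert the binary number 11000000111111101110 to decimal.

Sum of powers of 2 for each 1-bit:
2^1 + 2^2 + 2^3 + 2^5 + 2^6 + 2^7 + 2^8 + 2^9 + 2^10 + 2^11 + 2^18 + 2^19
= 2 + 4 + 8 + 32 + 64 + 128 + 256 + 512 + 1024 + 2048 + 262144 + 524288
= 790510



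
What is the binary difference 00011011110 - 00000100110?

Method 1 - Direct subtraction (column by column from the right: bit − bit − borrow-in; if negative, add 2 and borrow 1 from the next column):
borrow: 00001000000
        00011011110
-       00000100110
-------------------
        00010111000

Method 2 - Add two's complement:
Two's complement of 00000100110: invert → 11111011001, add 1 → 11111011010
  00011011110
+ 11111011010
-------------
 100010111000  (end carry out of the top bit = 1)
Discarding the end carry: 00010111000
Decimal check:
  00011011110 = 128 + 64 + 16 + 8 + 4 + 2 = 222
  00000100110 = 32 + 4 + 2 = 38
  222 - 38 = 184, and 00010111000 = 128 + 32 + 16 + 8 = 184 ✓



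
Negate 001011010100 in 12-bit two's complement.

Original: 001011010100
Step 1 - Invert all bits: 110100101011
Step 2 - Add 1: 110100101100
Verification: 001011010100 + 110100101100 = 1000000000000; discarding the end carry (carry out of the top bit) leaves the 12-bit value 000000000000, as required for x + (-x)



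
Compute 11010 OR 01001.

OR: 1 when either bit is 1
  11010
| 01001
-------
  11011
Decimal: 26 | 9 = 27



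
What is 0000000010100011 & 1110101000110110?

AND: 1 only when both bits are 1
  0000000010100011
& 1110101000110110
------------------
  0000000000100010
Decimal: 163 & 59958 = 34



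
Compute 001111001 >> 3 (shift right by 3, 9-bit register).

Original: 001111001 (decimal 121)
Shift right by 3 positions
Drop the 3 low bits; fill with zeros on the left
Result: 000001111 (decimal 15)
Equivalent: 121 >> 3 = 121 ÷ 2^3 = 15



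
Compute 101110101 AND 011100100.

AND: 1 only when both bits are 1
  101110101
& 011100100
-----------
  001100100
Decimal: 373 & 228 = 100



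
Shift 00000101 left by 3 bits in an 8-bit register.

Original: 00000101 (decimal 5)
Shift left by 3 positions
Append 3 zeros on the right
Result: 00101000 (decimal 40)
Equivalent: 5 << 3 = 5 × 2^3 = 40



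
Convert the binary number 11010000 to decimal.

Sum of powers of 2 for each 1-bit:
2^4 + 2^6 + 2^7
= 16 + 64 + 128
= 208



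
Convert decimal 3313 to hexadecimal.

Using repeated division by 16 (digits 10–15 are A–F):
3313 ÷ 16 = 207 remainder 1
207 ÷ 16 = 12 remainder 15 (F)
12 ÷ 16 = 0 remainder 12 (C)
Reading remainders bottom to top: CF1



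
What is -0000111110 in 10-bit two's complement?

Original: 0000111110
Step 1 - Invert all bits: 1111000001
Step 2 - Add 1: 1111000010
Verification: 0000111110 + 1111000010 = 10000000000; discarding the end carry (carry out of the top bit) leaves the 10-bit value 0000000000, as required for x + (-x)



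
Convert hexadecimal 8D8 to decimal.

Expand by place value (powers of 16):
Digit values: D = 13
8D8 = 8 × 16^2 + 13 × 16^1 + 8 × 16^0
= 8 × 256 + 13 × 16 + 8 × 1
= 2048 + 208 + 8
= 2264



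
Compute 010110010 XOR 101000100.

XOR: 1 when bits differ
  010110010
^ 101000100
-----------
  111110110
Decimal: 178 ^ 324 = 502



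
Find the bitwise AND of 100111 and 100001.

AND: 1 only when both bits are 1
  100111
& 100001
--------
  100001
Decimal: 39 & 33 = 33



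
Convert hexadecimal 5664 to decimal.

Expand by place value (powers of 16):
5664 = 5 × 16^3 + 6 × 16^2 + 6 × 16^1 + 4 × 16^0
= 5 × 4096 + 6 × 256 + 6 × 16 + 4 × 1
= 20480 + 1536 + 96 + 4
= 22116



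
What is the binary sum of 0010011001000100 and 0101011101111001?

Add column by column from the right: bit + bit + carry-in; write the sum mod 2, carry 1 when the sum is 2 or 3.
carry:  0000110010000000
        0010011001000100
+       0101011101111001
------------------------
       00111110110111101
(the carry out of the leftmost column, 0, becomes the leading bit)
Decimal check:
  0010011001000100 = 8192 + 1024 + 512 + 64 + 4 = 9796
  0101011101111001 = 16384 + 4096 + 1024 + 512 + 256 + 64 + 32 + 16 + 8 + 1 = 22393
  9796 + 22393 = 32189, and 00111110110111101 = 16384 + 8192 + 4096 + 2048 + 1024 + 256 + 128 + 32 + 16 + 8 + 4 + 1 = 32189 ✓



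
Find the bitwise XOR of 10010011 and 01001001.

XOR: 1 when bits differ
  10010011
^ 01001001
----------
  11011010
Decimal: 147 ^ 73 = 218



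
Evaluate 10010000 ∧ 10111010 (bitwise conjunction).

AND: 1 only when both bits are 1
  10010000
& 10111010
----------
  10010000
Decimal: 144 & 186 = 144



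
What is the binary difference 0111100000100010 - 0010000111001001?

Method 1 - Direct subtraction (column by column from the right: bit − bit − borrow-in; if negative, add 2 and borrow 1 from the next column):
borrow: 0000111110110010
        0111100000100010
-       0010000111001001
------------------------
        0101011001011001

Method 2 - Add two's complement:
Two's complement of 0010000111001001: invert → 1101111000110110, add 1 → 1101111000110111
  0111100000100010
+ 1101111000110111
------------------
 10101011001011001  (end carry out of the top bit = 1)
Discarding the end carry: 0101011001011001
Decimal check:
  0111100000100010 = 16384 + 8192 + 4096 + 2048 + 32 + 2 = 30754
  0010000111001001 = 8192 + 256 + 128 + 64 + 8 + 1 = 8649
  30754 - 8649 = 22105, and 0101011001011001 = 16384 + 4096 + 1024 + 512 + 64 + 16 + 8 + 1 = 22105 ✓



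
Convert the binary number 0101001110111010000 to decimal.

Sum of powers of 2 for each 1-bit:
2^4 + 2^6 + 2^7 + 2^8 + 2^10 + 2^11 + 2^12 + 2^15 + 2^17
= 16 + 64 + 128 + 256 + 1024 + 2048 + 4096 + 32768 + 131072
= 171472



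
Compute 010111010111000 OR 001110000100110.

OR: 1 when either bit is 1
  010111010111000
| 001110000100110
-----------------
  011111010111110
Decimal: 11960 | 7206 = 16062



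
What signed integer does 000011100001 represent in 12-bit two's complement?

Binary: 000011100001
Sign bit: 0 (non-negative)
Read directly as an unsigned value:
000011100001 = 128 + 64 + 32 + 1 = 225
Value: 225



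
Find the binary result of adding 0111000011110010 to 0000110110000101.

Add column by column from the right: bit + bit + carry-in; write the sum mod 2, carry 1 when the sum is 2 or 3.
carry:  0000001100000000
        0111000011110010
+       0000110110000101
------------------------
       00111111001110111
(the carry out of the leftmost column, 0, becomes the leading bit)
Decimal check:
  0111000011110010 = 16384 + 8192 + 4096 + 128 + 64 + 32 + 16 + 2 = 28914
  0000110110000101 = 2048 + 1024 + 256 + 128 + 4 + 1 = 3461
  28914 + 3461 = 32375, and 00111111001110111 = 16384 + 8192 + 4096 + 2048 + 1024 + 512 + 64 + 32 + 16 + 4 + 2 + 1 = 32375 ✓



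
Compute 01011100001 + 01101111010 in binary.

Add column by column from the right: bit + bit + carry-in; write the sum mod 2, carry 1 when the sum is 2 or 3.
carry:  11111000000
        01011100001
+       01101111010
-------------------
       011001011011
(the carry out of the leftmost column, 0, becomes the leading bit)
Decimal check:
  01011100001 = 512 + 128 + 64 + 32 + 1 = 737
  01101111010 = 512 + 256 + 64 + 32 + 16 + 8 + 2 = 890
  737 + 890 = 1627, and 011001011011 = 1024 + 512 + 64 + 16 + 8 + 2 + 1 = 1627 ✓



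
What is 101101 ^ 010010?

XOR: 1 when bits differ
  101101
^ 010010
--------
  111111
Decimal: 45 ^ 18 = 63



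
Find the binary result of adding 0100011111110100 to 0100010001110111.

Add column by column from the right: bit + bit + carry-in; write the sum mod 2, carry 1 when the sum is 2 or 3.
carry:  1000111111101000
        0100011111110100
+       0100010001110111
------------------------
       01000110001101011
(the carry out of the leftmost column, 0, becomes the leading bit)
Decimal check:
  0100011111110100 = 16384 + 1024 + 512 + 256 + 128 + 64 + 32 + 16 + 4 = 18420
  0100010001110111 = 16384 + 1024 + 64 + 32 + 16 + 4 + 2 + 1 = 17527
  18420 + 17527 = 35947, and 01000110001101011 = 32768 + 2048 + 1024 + 64 + 32 + 8 + 2 + 1 = 35947 ✓



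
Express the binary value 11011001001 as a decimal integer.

Sum of powers of 2 for each 1-bit:
2^0 + 2^3 + 2^6 + 2^7 + 2^9 + 2^10
= 1 + 8 + 64 + 128 + 512 + 1024
= 1737



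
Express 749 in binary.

Using repeated division by 2:
749 ÷ 2 = 374 remainder 1
374 ÷ 2 = 187 remainder 0
187 ÷ 2 = 93 remainder 1
93 ÷ 2 = 46 remainder 1
46 ÷ 2 = 23 remainder 0
23 ÷ 2 = 11 remainder 1
11 ÷ 2 = 5 remainder 1
5 ÷ 2 = 2 remainder 1
2 ÷ 2 = 1 remainder 0
1 ÷ 2 = 0 remainder 1
Reading remainders bottom to top: 1011101101



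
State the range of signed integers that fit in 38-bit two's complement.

For 38-bit two's complement:
Minimum: -2^37 = -137438953472
Maximum: 2^37 - 1 = 137438953471



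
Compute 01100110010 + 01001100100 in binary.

Add column by column from the right: bit + bit + carry-in; write the sum mod 2, carry 1 when the sum is 2 or 3.
carry:  10011000000
        01100110010
+       01001100100
-------------------
       010110010110
(the carry out of the leftmost column, 0, becomes the leading bit)
Decimal check:
  01100110010 = 512 + 256 + 32 + 16 + 2 = 818
  01001100100 = 512 + 64 + 32 + 4 = 612
  818 + 612 = 1430, and 010110010110 = 1024 + 256 + 128 + 16 + 4 + 2 = 1430 ✓



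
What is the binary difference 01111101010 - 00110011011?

Method 1 - Direct subtraction (column by column from the right: bit − bit − borrow-in; if negative, add 2 and borrow 1 from the next column):
borrow: 00000111110
        01111101010
-       00110011011
-------------------
        01001001111

Method 2 - Add two's complement:
Two's complement of 00110011011: invert → 11001100100, add 1 → 11001100101
  01111101010
+ 11001100101
-------------
 101001001111  (end carry out of the top bit = 1)
Discarding the end carry: 01001001111
Decimal check:
  01111101010 = 512 + 256 + 128 + 64 + 32 + 8 + 2 = 1002
  00110011011 = 256 + 128 + 16 + 8 + 2 + 1 = 411
  1002 - 411 = 591, and 01001001111 = 512 + 64 + 8 + 4 + 2 + 1 = 591 ✓



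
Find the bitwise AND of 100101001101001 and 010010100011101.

AND: 1 only when both bits are 1
  100101001101001
& 010010100011101
-----------------
  000000000001001
Decimal: 19049 & 9501 = 9



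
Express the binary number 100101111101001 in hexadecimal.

Group into 4-bit nibbles from right:
  0100 = 4
  1011 = B
  1110 = E
  1001 = 9
Result: 4BE9



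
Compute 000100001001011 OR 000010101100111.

OR: 1 when either bit is 1
  000100001001011
| 000010101100111
-----------------
  000110101101111
Decimal: 2123 | 1383 = 3439



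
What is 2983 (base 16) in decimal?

Expand by place value (powers of 16):
2983 = 2 × 16^3 + 9 × 16^2 + 8 × 16^1 + 3 × 16^0
= 2 × 4096 + 9 × 256 + 8 × 16 + 3 × 1
= 8192 + 2304 + 128 + 3
= 10627



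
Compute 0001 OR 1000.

OR: 1 when either bit is 1
  0001
| 1000
------
  1001
Decimal: 1 | 8 = 9



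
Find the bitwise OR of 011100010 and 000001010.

OR: 1 when either bit is 1
  011100010
| 000001010
-----------
  011101010
Decimal: 226 | 10 = 234



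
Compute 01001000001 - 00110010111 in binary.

Method 1 - Direct subtraction (column by column from the right: bit − bit − borrow-in; if negative, add 2 and borrow 1 from the next column):
borrow: 01101111100
        01001000001
-       00110010111
-------------------
        00010101010

Method 2 - Add two's complement:
Two's complement of 00110010111: invert → 11001101000, add 1 → 11001101001
  01001000001
+ 11001101001
-------------
 100010101010  (end carry out of the top bit = 1)
Discarding the end carry: 00010101010
Decimal check:
  01001000001 = 512 + 64 + 1 = 577
  00110010111 = 256 + 128 + 16 + 4 + 2 + 1 = 407
  577 - 407 = 170, and 00010101010 = 128 + 32 + 8 + 2 = 170 ✓



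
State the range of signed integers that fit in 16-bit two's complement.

For 16-bit two's complement:
Minimum: -2^15 = -32768
Maximum: 2^15 - 1 = 32767



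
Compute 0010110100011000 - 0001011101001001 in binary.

Method 1 - Direct subtraction (column by column from the right: bit − bit − borrow-in; if negative, add 2 and borrow 1 from the next column):
borrow: 0010111110011110
        0010110100011000
-       0001011101001001
------------------------
        0001010111001111

Method 2 - Add two's complement:
Two's complement of 0001011101001001: invert → 1110100010110110, add 1 → 1110100010110111
  0010110100011000
+ 1110100010110111
------------------
 10001010111001111  (end carry out of the top bit = 1)
Discarding the end carry: 0001010111001111
Decimal check:
  0010110100011000 = 8192 + 2048 + 1024 + 256 + 16 + 8 = 11544
  0001011101001001 = 4096 + 1024 + 512 + 256 + 64 + 8 + 1 = 5961
  11544 - 5961 = 5583, and 0001010111001111 = 4096 + 1024 + 256 + 128 + 64 + 8 + 4 + 2 + 1 = 5583 ✓



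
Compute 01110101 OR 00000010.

OR: 1 when either bit is 1
  01110101
| 00000010
----------
  01110111
Decimal: 117 | 2 = 119



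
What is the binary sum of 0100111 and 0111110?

Add column by column from the right: bit + bit + carry-in; write the sum mod 2, carry 1 when the sum is 2 or 3.
carry:  1111100
        0100111
+       0111110
---------------
       01100101
(the carry out of the leftmost column, 0, becomes the leading bit)
Decimal check:
  0100111 = 32 + 4 + 2 + 1 = 39
  0111110 = 32 + 16 + 8 + 4 + 2 = 62
  39 + 62 = 101, and 01100101 = 64 + 32 + 4 + 1 = 101 ✓



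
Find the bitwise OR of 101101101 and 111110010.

OR: 1 when either bit is 1
  101101101
| 111110010
-----------
  111111111
Decimal: 365 | 498 = 511



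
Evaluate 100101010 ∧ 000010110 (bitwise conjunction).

AND: 1 only when both bits are 1
  100101010
& 000010110
-----------
  000000010
Decimal: 298 & 22 = 2



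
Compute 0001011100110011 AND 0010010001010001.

AND: 1 only when both bits are 1
  0001011100110011
& 0010010001010001
------------------
  0000010000010001
Decimal: 5939 & 9297 = 1041



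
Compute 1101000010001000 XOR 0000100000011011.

XOR: 1 when bits differ
  1101000010001000
^ 0000100000011011
------------------
  1101100010010011
Decimal: 53384 ^ 2075 = 55443



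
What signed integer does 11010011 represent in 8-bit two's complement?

Binary: 11010011
Sign bit: 1 (negative)
Invert: 00101100
Add 1:  00101101
Magnitude: 00101101 = 32 + 8 + 4 + 1 = 45
Value: -45



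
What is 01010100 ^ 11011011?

XOR: 1 when bits differ
  01010100
^ 11011011
----------
  10001111
Decimal: 84 ^ 219 = 143



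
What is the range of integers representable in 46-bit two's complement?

For 46-bit two's complement:
Minimum: -2^45 = -35184372088832
Maximum: 2^45 - 1 = 35184372088831



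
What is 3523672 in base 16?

Using repeated division by 16 (digits 10–15 are A–F):
3523672 ÷ 16 = 220229 remainder 8
220229 ÷ 16 = 13764 remainder 5
13764 ÷ 16 = 860 remainder 4
860 ÷ 16 = 53 remainder 12 (C)
53 ÷ 16 = 3 remainder 5
3 ÷ 16 = 0 remainder 3
Reading remainders bottom to top: 35C458



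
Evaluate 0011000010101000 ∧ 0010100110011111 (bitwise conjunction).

AND: 1 only when both bits are 1
  0011000010101000
& 0010100110011111
------------------
  0010000010001000
Decimal: 12456 & 10655 = 8328



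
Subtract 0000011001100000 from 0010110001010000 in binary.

Method 1 - Direct subtraction (column by column from the right: bit − bit − borrow-in; if negative, add 2 and borrow 1 from the next column):
borrow: 0000111111000000
        0010110001010000
-       0000011001100000
------------------------
        0010010111110000

Method 2 - Add two's complement:
Two's complement of 0000011001100000: invert → 1111100110011111, add 1 → 1111100110100000
  0010110001010000
+ 1111100110100000
------------------
 10010010111110000  (end carry out of the top bit = 1)
Discarding the end carry: 0010010111110000
Decimal check:
  0010110001010000 = 8192 + 2048 + 1024 + 64 + 16 = 11344
  0000011001100000 = 1024 + 512 + 64 + 32 = 1632
  11344 - 1632 = 9712, and 0010010111110000 = 8192 + 1024 + 256 + 128 + 64 + 32 + 16 = 9712 ✓



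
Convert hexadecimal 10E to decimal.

Expand by place value (powers of 16):
Digit values: E = 14
10E = 1 × 16^2 + 0 × 16^1 + 14 × 16^0
= 1 × 256 + 0 × 16 + 14 × 1
= 256 + 0 + 14
= 270



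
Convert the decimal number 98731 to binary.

Using repeated division by 2:
98731 ÷ 2 = 49365 remainder 1
49365 ÷ 2 = 24682 remainder 1
24682 ÷ 2 = 12341 remainder 0
12341 ÷ 2 = 6170 remainder 1
6170 ÷ 2 = 3085 remainder 0
3085 ÷ 2 = 1542 remainder 1
1542 ÷ 2 = 771 remainder 0
771 ÷ 2 = 385 remainder 1
385 ÷ 2 = 192 remainder 1
192 ÷ 2 = 96 remainder 0
96 ÷ 2 = 48 remainder 0
48 ÷ 2 = 24 remainder 0
24 ÷ 2 = 12 remainder 0
12 ÷ 2 = 6 remainder 0
6 ÷ 2 = 3 remainder 0
3 ÷ 2 = 1 remainder 1
1 ÷ 2 = 0 remainder 1
Reading remainders bottom to top: 11000000110101011



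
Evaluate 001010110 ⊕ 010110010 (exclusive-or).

XOR: 1 when bits differ
  001010110
^ 010110010
-----------
  011100100
Decimal: 86 ^ 178 = 228



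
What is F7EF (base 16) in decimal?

Expand by place value (powers of 16):
Digit values: F = 15, E = 14
F7EF = 15 × 16^3 + 7 × 16^2 + 14 × 16^1 + 15 × 16^0
= 15 × 4096 + 7 × 256 + 14 × 16 + 15 × 1
= 61440 + 1792 + 224 + 15
= 63471



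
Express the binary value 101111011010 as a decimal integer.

Sum of powers of 2 for each 1-bit:
2^1 + 2^3 + 2^4 + 2^6 + 2^7 + 2^8 + 2^9 + 2^11
= 2 + 8 + 16 + 64 + 128 + 256 + 512 + 2048
= 3034



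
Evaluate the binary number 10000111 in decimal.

Sum of powers of 2 for each 1-bit:
2^0 + 2^1 + 2^2 + 2^7
= 1 + 2 + 4 + 128
= 135



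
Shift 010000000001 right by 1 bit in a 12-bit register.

Original: 010000000001 (decimal 1025)
Shift right by 1 position
Drop the 1 low bit; fill with zero on the left
Result: 001000000000 (decimal 512)
Equivalent: 1025 >> 1 = 1025 ÷ 2^1 = 512



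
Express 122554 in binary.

Using repeated division by 2:
122554 ÷ 2 = 61277 remainder 0
61277 ÷ 2 = 30638 remainder 1
30638 ÷ 2 = 15319 remainder 0
15319 ÷ 2 = 7659 remainder 1
7659 ÷ 2 = 3829 remainder 1
3829 ÷ 2 = 1914 remainder 1
1914 ÷ 2 = 957 remainder 0
957 ÷ 2 = 478 remainder 1
478 ÷ 2 = 239 remainder 0
239 ÷ 2 = 119 remainder 1
119 ÷ 2 = 59 remainder 1
59 ÷ 2 = 29 remainder 1
29 ÷ 2 = 14 remainder 1
14 ÷ 2 = 7 remainder 0
7 ÷ 2 = 3 remainder 1
3 ÷ 2 = 1 remainder 1
1 ÷ 2 = 0 remainder 1
Reading remainders bottom to top: 11101111010111010



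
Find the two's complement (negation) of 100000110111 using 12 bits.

Original (sign bit 1, negative): 100000110111
Step 1 - Invert all bits: 011111001000
Step 2 - Add 1: 011111001001
Verification: 100000110111 + 011111001001 = 1000000000000; discarding the end carry (carry out of the top bit) leaves the 12-bit value 000000000000, as required for x + (-x)



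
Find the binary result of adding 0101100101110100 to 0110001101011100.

Add column by column from the right: bit + bit + carry-in; write the sum mod 2, carry 1 when the sum is 2 or 3.
carry:  1000011011111000
        0101100101110100
+       0110001101011100
------------------------
       01011110011010000
(the carry out of the leftmost column, 0, becomes the leading bit)
Decimal check:
  0101100101110100 = 16384 + 4096 + 2048 + 256 + 64 + 32 + 16 + 4 = 22900
  0110001101011100 = 16384 + 8192 + 512 + 256 + 64 + 16 + 8 + 4 = 25436
  22900 + 25436 = 48336, and 01011110011010000 = 32768 + 8192 + 4096 + 2048 + 1024 + 128 + 64 + 16 = 48336 ✓



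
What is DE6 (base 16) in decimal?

Expand by place value (powers of 16):
Digit values: D = 13, E = 14
DE6 = 13 × 16^2 + 14 × 16^1 + 6 × 16^0
= 13 × 256 + 14 × 16 + 6 × 1
= 3328 + 224 + 6
= 3558



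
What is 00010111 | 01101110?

OR: 1 when either bit is 1
  00010111
| 01101110
----------
  01111111
Decimal: 23 | 110 = 127



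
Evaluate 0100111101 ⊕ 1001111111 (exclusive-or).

XOR: 1 when bits differ
  0100111101
^ 1001111111
------------
  1101000010
Decimal: 317 ^ 639 = 834



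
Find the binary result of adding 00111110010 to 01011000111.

Add column by column from the right: bit + bit + carry-in; write the sum mod 2, carry 1 when the sum is 2 or 3.
carry:  11110001100
        00111110010
+       01011000111
-------------------
       010010111001
(the carry out of the leftmost column, 0, becomes the leading bit)
Decimal check:
  00111110010 = 256 + 128 + 64 + 32 + 16 + 2 = 498
  01011000111 = 512 + 128 + 64 + 4 + 2 + 1 = 711
  498 + 711 = 1209, and 010010111001 = 1024 + 128 + 32 + 16 + 8 + 1 = 1209 ✓



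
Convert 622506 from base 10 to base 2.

Using repeated division by 2:
622506 ÷ 2 = 311253 remainder 0
311253 ÷ 2 = 155626 remainder 1
155626 ÷ 2 = 77813 remainder 0
77813 ÷ 2 = 38906 remainder 1
38906 ÷ 2 = 19453 remainder 0
19453 ÷ 2 = 9726 remainder 1
9726 ÷ 2 = 4863 remainder 0
4863 ÷ 2 = 2431 remainder 1
2431 ÷ 2 = 1215 remainder 1
1215 ÷ 2 = 607 remainder 1
607 ÷ 2 = 303 remainder 1
303 ÷ 2 = 151 remainder 1
151 ÷ 2 = 75 remainder 1
75 ÷ 2 = 37 remainder 1
37 ÷ 2 = 18 remainder 1
18 ÷ 2 = 9 remainder 0
9 ÷ 2 = 4 remainder 1
4 ÷ 2 = 2 remainder 0
2 ÷ 2 = 1 remainder 0
1 ÷ 2 = 0 remainder 1
Reading remainders bottom to top: 10010111111110101010



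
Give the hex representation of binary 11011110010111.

Group into 4-bit nibbles from right:
  0011 = 3
  0111 = 7
  1001 = 9
  0111 = 7
Result: 3797



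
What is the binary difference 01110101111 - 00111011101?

Method 1 - Direct subtraction (column by column from the right: bit − bit − borrow-in; if negative, add 2 and borrow 1 from the next column):
borrow: 01110100000
        01110101111
-       00111011101
-------------------
        00111010010

Method 2 - Add two's complement:
Two's complement of 00111011101: invert → 11000100010, add 1 → 11000100011
  01110101111
+ 11000100011
-------------
 100111010010  (end carry out of the top bit = 1)
Discarding the end carry: 00111010010
Decimal check:
  01110101111 = 512 + 256 + 128 + 32 + 8 + 4 + 2 + 1 = 943
  00111011101 = 256 + 128 + 64 + 16 + 8 + 4 + 1 = 477
  943 - 477 = 466, and 00111010010 = 256 + 128 + 64 + 16 + 2 = 466 ✓



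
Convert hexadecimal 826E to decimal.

Expand by place value (powers of 16):
Digit values: E = 14
826E = 8 × 16^3 + 2 × 16^2 + 6 × 16^1 + 14 × 16^0
= 8 × 4096 + 2 × 256 + 6 × 16 + 14 × 1
= 32768 + 512 + 96 + 14
= 33390



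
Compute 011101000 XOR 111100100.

XOR: 1 when bits differ
  011101000
^ 111100100
-----------
  100001100
Decimal: 232 ^ 484 = 268



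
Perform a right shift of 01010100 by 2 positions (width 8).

Original: 01010100 (decimal 84)
Shift right by 2 positions
Drop the 2 low bits; fill with zeros on the left
Result: 00010101 (decimal 21)
Equivalent: 84 >> 2 = 84 ÷ 2^2 = 21



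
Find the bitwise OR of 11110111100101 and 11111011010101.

OR: 1 when either bit is 1
  11110111100101
| 11111011010101
----------------
  11111111110101
Decimal: 15845 | 16085 = 16373



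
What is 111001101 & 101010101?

AND: 1 only when both bits are 1
  111001101
& 101010101
-----------
  101000101
Decimal: 461 & 341 = 325



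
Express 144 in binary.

Using repeated division by 2:
144 ÷ 2 = 72 remainder 0
72 ÷ 2 = 36 remainder 0
36 ÷ 2 = 18 remainder 0
18 ÷ 2 = 9 remainder 0
9 ÷ 2 = 4 remainder 1
4 ÷ 2 = 2 remainder 0
2 ÷ 2 = 1 remainder 0
1 ÷ 2 = 0 remainder 1
Reading remainders bottom to top: 10010000



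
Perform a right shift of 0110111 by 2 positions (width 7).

Original: 0110111 (decimal 55)
Shift right by 2 positions
Drop the 2 low bits; fill with zeros on the left
Result: 0001101 (decimal 13)
Equivalent: 55 >> 2 = 55 ÷ 2^2 = 13



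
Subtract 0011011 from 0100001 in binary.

Method 1 - Direct subtraction (column by column from the right: bit − bit − borrow-in; if negative, add 2 and borrow 1 from the next column):
borrow: 0111100
        0100001
-       0011011
---------------
        0000110

Method 2 - Add two's complement:
Two's complement of 0011011: invert → 1100100, add 1 → 1100101
  0100001
+ 1100101
---------
 10000110  (end carry out of the top bit = 1)
Discarding the end carry: 0000110
Decimal check:
  0100001 = 32 + 1 = 33
  0011011 = 16 + 8 + 2 + 1 = 27
  33 - 27 = 6, and 0000110 = 4 + 2 = 6 ✓



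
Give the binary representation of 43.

Using repeated division by 2:
43 ÷ 2 = 21 remainder 1
21 ÷ 2 = 10 remainder 1
10 ÷ 2 = 5 remainder 0
5 ÷ 2 = 2 remainder 1
2 ÷ 2 = 1 remainder 0
1 ÷ 2 = 0 remainder 1
Reading remainders bottom to top: 101011



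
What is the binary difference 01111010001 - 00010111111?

Method 1 - Direct subtraction (column by column from the right: bit − bit − borrow-in; if negative, add 2 and borrow 1 from the next column):
borrow: 00001111100
        01111010001
-       00010111111
-------------------
        01100010010

Method 2 - Add two's complement:
Two's complement of 00010111111: invert → 11101000000, add 1 → 11101000001
  01111010001
+ 11101000001
-------------
 101100010010  (end carry out of the top bit = 1)
Discarding the end carry: 01100010010
Decimal check:
  01111010001 = 512 + 256 + 128 + 64 + 16 + 1 = 977
  00010111111 = 128 + 32 + 16 + 8 + 4 + 2 + 1 = 191
  977 - 191 = 786, and 01100010010 = 512 + 256 + 16 + 2 = 786 ✓



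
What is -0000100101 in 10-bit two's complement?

Original: 0000100101
Step 1 - Invert all bits: 1111011010
Step 2 - Add 1: 1111011011
Verification: 0000100101 + 1111011011 = 10000000000; discarding the end carry (carry out of the top bit) leaves the 10-bit value 0000000000, as required for x + (-x)



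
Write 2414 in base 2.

Using repeated division by 2:
2414 ÷ 2 = 1207 remainder 0
1207 ÷ 2 = 603 remainder 1
603 ÷ 2 = 301 remainder 1
301 ÷ 2 = 150 remainder 1
150 ÷ 2 = 75 remainder 0
75 ÷ 2 = 37 remainder 1
37 ÷ 2 = 18 remainder 1
18 ÷ 2 = 9 remainder 0
9 ÷ 2 = 4 remainder 1
4 ÷ 2 = 2 remainder 0
2 ÷ 2 = 1 remainder 0
1 ÷ 2 = 0 remainder 1
Reading remainders bottom to top: 100101101110



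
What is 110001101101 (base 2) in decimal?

Sum of powers of 2 for each 1-bit:
2^0 + 2^2 + 2^3 + 2^5 + 2^6 + 2^10 + 2^11
= 1 + 4 + 8 + 32 + 64 + 1024 + 2048
= 3181



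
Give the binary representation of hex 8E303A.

Convert each hex digit to 4 bits:
  8 = 1000
  E = 1110
  3 = 0011
  0 = 0000
  3 = 0011
  A = 1010
Concatenate: 100011100011000000111010



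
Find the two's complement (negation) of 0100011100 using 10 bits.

Original: 0100011100
Step 1 - Invert all bits: 1011100011
Step 2 - Add 1: 1011100100
Verification: 0100011100 + 1011100100 = 10000000000; discarding the end carry (carry out of the top bit) leaves the 10-bit value 0000000000, as required for x + (-x)

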